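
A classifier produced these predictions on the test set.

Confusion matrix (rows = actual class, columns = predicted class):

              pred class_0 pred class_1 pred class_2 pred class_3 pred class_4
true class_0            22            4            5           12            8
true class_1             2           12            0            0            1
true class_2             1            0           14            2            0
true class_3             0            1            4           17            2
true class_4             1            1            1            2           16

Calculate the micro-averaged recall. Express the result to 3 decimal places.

Micro-averaging pools counts across classes: ΣTP=81, ΣFP=47, ΣFN=47.
Micro-recall = TP/(TP+FN) on pooled counts = 0.633 (equals overall accuracy in single-label multiclass).

0.633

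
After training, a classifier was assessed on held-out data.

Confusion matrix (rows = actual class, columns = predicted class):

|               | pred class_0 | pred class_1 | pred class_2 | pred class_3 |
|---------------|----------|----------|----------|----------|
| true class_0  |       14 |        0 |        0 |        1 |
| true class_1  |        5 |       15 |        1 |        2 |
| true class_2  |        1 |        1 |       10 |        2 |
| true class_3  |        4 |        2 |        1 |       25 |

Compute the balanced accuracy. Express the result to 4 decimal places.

Balanced accuracy = mean of per-class recall.
  class_0: recall = 14/15 = 0.93333
  class_1: recall = 15/23 = 0.65217
  class_2: recall = 10/14 = 0.71429
  class_3: recall = 25/32 = 0.78125
Mean = (0.93333 + 0.65217 + 0.71429 + 0.78125) / 4 = 0.7703

0.7703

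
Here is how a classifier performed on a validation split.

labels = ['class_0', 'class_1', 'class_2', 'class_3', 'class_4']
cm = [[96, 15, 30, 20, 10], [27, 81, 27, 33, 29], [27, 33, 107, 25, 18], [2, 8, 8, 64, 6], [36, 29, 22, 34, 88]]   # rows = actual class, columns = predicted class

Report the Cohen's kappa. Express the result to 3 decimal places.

0.373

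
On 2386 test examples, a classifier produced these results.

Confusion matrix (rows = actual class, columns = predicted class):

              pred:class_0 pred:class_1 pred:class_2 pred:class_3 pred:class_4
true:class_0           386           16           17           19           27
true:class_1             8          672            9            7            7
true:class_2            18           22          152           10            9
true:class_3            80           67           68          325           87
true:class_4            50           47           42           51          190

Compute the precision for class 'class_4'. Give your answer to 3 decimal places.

Treat 'class_4' as positive and all other classes as negative.
precision = TP/(TP+FP).
class_4: TP=190, FP=27+7+9+87=130 → 190/320 = 0.5938

0.594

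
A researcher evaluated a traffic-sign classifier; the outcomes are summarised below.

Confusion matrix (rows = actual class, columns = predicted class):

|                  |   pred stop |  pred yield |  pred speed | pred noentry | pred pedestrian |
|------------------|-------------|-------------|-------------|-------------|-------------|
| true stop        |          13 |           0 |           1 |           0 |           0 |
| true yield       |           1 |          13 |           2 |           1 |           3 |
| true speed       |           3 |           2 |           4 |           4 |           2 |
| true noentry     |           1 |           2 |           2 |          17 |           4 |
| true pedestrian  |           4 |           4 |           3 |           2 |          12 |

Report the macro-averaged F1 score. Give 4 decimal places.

Per-class F1 score (2·TP/(2·TP+FP+FN)):
  stop: TP=13, FP=1+3+1+4=9, FN=0+1+0+0=1 → 26/36 = 0.72222
  yield: TP=13, FP=0+2+2+4=8, FN=1+2+1+3=7 → 26/41 = 0.63415
  speed: TP=4, FP=1+2+2+3=8, FN=3+2+4+2=11 → 8/27 = 0.29630
  noentry: TP=17, FP=0+1+4+2=7, FN=1+2+2+4=9 → 34/50 = 0.68000
  pedestrian: TP=12, FP=0+3+2+4=9, FN=4+4+3+2=13 → 24/46 = 0.52174
Macro-F1 score = mean = (0.72222 + 0.63415 + 0.29630 + 0.68000 + 0.52174) / 5 = 0.5709

0.5709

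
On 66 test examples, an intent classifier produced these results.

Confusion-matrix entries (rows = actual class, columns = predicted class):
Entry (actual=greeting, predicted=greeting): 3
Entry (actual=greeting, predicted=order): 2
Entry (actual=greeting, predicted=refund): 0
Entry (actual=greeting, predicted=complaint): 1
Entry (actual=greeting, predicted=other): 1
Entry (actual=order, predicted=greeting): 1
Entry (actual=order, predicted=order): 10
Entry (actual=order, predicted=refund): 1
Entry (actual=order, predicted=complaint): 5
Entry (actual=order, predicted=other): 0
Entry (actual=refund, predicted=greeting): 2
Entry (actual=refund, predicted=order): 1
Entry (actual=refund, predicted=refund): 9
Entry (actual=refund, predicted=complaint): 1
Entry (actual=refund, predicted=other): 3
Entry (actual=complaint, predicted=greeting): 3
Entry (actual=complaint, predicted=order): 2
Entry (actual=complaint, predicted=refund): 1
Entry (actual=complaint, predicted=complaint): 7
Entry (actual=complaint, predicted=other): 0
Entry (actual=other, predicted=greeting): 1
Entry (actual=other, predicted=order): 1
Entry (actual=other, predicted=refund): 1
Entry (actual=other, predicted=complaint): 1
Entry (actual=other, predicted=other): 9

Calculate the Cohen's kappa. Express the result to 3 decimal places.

0.466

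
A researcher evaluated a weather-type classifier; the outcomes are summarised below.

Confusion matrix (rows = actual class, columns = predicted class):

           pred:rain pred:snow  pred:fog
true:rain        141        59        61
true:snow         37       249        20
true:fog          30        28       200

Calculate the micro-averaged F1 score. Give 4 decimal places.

Micro-averaging pools counts across classes: ΣTP=590, ΣFP=235, ΣFN=235.
Micro-F1 score = 2·TP/(2·TP+FP+FN) on pooled counts = 0.7152 (equals overall accuracy in single-label multiclass).

0.7152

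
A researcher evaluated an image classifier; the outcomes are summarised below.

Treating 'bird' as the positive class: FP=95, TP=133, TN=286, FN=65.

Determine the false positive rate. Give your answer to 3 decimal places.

0.249

FPR = FP/(FP+TN) = 95/(95+286) = 0.249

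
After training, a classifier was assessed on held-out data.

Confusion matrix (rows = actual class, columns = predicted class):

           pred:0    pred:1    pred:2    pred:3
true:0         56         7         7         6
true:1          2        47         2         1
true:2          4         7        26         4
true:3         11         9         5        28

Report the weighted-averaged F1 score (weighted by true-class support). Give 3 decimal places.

0.702

Per-class F1 score (2·TP/(2·TP+FP+FN)):
  0: TP=56, FP=2+4+11=17, FN=7+7+6=20 → 112/149 = 0.7517
  1: TP=47, FP=7+7+9=23, FN=2+2+1=5 → 94/122 = 0.7705
  2: TP=26, FP=7+2+5=14, FN=4+7+4=15 → 52/81 = 0.6420
  3: TP=28, FP=6+1+4=11, FN=11+9+5=25 → 56/92 = 0.6087
Weighted-F1 score = Σ (supportᵢ/N)·F1 scoreᵢ with N=222: (76/222)·0.7517 + (52/222)·0.7705 + (41/222)·0.6420 + (53/222)·0.6087 = 0.702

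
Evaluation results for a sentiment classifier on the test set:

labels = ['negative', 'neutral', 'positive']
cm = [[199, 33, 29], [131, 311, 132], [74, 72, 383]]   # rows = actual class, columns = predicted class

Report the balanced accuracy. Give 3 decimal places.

Balanced accuracy = mean of per-class recall.
  negative: recall = 199/261 = 0.7625
  neutral: recall = 311/574 = 0.5418
  positive: recall = 383/529 = 0.7240
Mean = (0.7625 + 0.5418 + 0.7240) / 3 = 0.676

0.676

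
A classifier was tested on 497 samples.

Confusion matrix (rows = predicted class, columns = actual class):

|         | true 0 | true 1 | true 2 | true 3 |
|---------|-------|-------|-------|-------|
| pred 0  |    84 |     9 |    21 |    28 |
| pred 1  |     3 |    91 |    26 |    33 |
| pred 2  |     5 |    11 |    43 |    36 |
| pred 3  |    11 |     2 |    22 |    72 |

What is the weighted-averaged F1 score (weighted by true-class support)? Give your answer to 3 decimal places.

Per-class F1 score (2·TP/(2·TP+FP+FN)):
  0: TP=84, FP=9+21+28=58, FN=3+5+11=19 → 168/245 = 0.6857
  1: TP=91, FP=3+26+33=62, FN=9+11+2=22 → 182/266 = 0.6842
  2: TP=43, FP=5+11+36=52, FN=21+26+22=69 → 86/207 = 0.4155
  3: TP=72, FP=11+2+22=35, FN=28+33+36=97 → 144/276 = 0.5217
Weighted-F1 score = Σ (supportᵢ/N)·F1 scoreᵢ with N=497: (103/497)·0.6857 + (113/497)·0.6842 + (112/497)·0.4155 + (169/497)·0.5217 = 0.569

0.569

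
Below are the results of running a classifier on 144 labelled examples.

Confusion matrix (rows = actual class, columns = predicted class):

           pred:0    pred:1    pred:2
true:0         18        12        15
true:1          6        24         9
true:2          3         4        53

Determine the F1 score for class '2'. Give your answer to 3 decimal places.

0.774

Treat '2' as positive and all other classes as negative.
F1 score = 2·TP/(2·TP+FP+FN).
2: TP=53, FP=15+9=24, FN=3+4=7 → 106/137 = 0.7737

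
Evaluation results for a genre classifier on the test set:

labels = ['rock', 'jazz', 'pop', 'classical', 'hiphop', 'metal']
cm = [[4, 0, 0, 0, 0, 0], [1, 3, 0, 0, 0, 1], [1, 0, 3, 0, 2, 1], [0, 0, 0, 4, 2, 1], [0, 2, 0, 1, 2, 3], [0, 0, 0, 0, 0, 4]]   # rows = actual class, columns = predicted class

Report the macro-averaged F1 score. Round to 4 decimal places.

Per-class F1 score (2·TP/(2·TP+FP+FN)):
  rock: TP=4, FP=1+1+0+0+0=2, FN=0+0+0+0+0=0 → 8/10 = 0.80000
  jazz: TP=3, FP=0+0+0+2+0=2, FN=1+0+0+0+1=2 → 6/10 = 0.60000
  pop: TP=3, FP=0+0+0+0+0=0, FN=1+0+0+2+1=4 → 6/10 = 0.60000
  classical: TP=4, FP=0+0+0+1+0=1, FN=0+0+0+2+1=3 → 8/12 = 0.66667
  hiphop: TP=2, FP=0+0+2+2+0=4, FN=0+2+0+1+3=6 → 4/14 = 0.28571
  metal: TP=4, FP=0+1+1+1+3=6, FN=0+0+0+0+0=0 → 8/14 = 0.57143
Macro-F1 score = mean = (0.80000 + 0.60000 + 0.60000 + 0.66667 + 0.28571 + 0.57143) / 6 = 0.5873

0.5873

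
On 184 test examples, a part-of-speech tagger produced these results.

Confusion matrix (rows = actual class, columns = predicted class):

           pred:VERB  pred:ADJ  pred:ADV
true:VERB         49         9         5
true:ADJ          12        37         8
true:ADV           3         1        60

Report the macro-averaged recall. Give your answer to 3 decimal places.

0.788

Per-class recall (TP/(TP+FN)):
  VERB: TP=49, FN=9+5=14 → 49/63 = 0.7778
  ADJ: TP=37, FN=12+8=20 → 37/57 = 0.6491
  ADV: TP=60, FN=3+1=4 → 60/64 = 0.9375
Macro-recall = mean = (0.7778 + 0.6491 + 0.9375) / 3 = 0.788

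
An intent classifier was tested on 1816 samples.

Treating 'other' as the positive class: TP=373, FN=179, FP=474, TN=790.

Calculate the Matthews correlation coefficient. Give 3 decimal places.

0.277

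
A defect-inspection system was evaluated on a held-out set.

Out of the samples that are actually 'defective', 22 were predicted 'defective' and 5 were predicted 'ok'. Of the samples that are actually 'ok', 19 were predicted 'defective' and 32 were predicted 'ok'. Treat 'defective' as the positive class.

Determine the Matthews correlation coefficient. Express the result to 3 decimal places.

0.421

MCC = (TP·TN − FP·FN) / √((TP+FP)(TP+FN)(TN+FP)(TN+FN))
Numerator = 22·32 − 19·5 = 609
Denominator = √(41·27·51·37) = √2088909 = 1445.3058
MCC = 609 / 1445.3058 = 0.421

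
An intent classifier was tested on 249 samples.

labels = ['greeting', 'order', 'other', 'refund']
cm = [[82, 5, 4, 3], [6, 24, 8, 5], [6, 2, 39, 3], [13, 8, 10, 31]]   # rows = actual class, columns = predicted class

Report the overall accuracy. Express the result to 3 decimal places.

0.707

Accuracy = trace / total = (82+24+39+31=176) / 249 = 176/249 = 0.707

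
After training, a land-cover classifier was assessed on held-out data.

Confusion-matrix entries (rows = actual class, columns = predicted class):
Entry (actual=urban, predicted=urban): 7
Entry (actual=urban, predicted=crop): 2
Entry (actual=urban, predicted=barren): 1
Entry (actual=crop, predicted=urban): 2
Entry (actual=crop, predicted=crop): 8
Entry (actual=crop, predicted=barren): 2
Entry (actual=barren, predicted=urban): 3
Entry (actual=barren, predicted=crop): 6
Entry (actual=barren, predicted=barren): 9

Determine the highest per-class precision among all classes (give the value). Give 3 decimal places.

0.750

Per-class precision (TP/(TP+FP)):
  urban: TP=7, FP=2+3=5 → 7/12 = 0.5833
  crop: TP=8, FP=2+6=8 → 8/16 = 0.5000
  barren: TP=9, FP=1+2=3 → 9/12 = 0.7500
Highest is class 'barren' with precision = 0.750.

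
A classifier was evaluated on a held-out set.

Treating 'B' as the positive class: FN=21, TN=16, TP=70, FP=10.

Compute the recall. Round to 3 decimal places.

Recall = TP/(TP+FN) = 70/(70+21) = 70/91 = 0.769

0.769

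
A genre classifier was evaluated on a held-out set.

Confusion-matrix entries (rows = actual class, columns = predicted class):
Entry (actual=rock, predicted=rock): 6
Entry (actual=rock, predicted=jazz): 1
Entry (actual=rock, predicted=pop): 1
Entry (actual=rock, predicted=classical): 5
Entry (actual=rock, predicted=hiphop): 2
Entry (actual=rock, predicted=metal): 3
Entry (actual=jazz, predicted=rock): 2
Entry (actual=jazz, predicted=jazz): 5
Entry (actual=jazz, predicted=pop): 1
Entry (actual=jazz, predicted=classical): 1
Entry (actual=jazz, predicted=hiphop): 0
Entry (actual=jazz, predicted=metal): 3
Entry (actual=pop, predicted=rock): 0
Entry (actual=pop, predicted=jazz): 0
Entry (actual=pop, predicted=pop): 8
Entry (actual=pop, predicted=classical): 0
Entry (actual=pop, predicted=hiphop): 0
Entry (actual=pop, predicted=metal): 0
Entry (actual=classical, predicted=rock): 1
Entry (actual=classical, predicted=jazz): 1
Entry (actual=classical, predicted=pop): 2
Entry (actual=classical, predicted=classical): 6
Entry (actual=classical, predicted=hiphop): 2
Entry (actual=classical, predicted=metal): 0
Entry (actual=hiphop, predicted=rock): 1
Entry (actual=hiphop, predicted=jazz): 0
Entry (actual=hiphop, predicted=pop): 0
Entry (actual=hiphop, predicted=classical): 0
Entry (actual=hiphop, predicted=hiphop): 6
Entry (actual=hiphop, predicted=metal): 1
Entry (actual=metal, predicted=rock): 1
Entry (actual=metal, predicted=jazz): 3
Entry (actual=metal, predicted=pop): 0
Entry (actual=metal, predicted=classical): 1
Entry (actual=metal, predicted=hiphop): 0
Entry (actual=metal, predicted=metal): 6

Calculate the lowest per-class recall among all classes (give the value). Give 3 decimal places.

0.333

Per-class recall (TP/(TP+FN)):
  rock: TP=6, FN=1+1+5+2+3=12 → 6/18 = 0.3333
  jazz: TP=5, FN=2+1+1+0+3=7 → 5/12 = 0.4167
  pop: TP=8, FN=0+0+0+0+0=0 → 8/8 = 1.0000
  classical: TP=6, FN=1+1+2+2+0=6 → 6/12 = 0.5000
  hiphop: TP=6, FN=1+0+0+0+1=2 → 6/8 = 0.7500
  metal: TP=6, FN=1+3+0+1+0=5 → 6/11 = 0.5455
Lowest is class 'rock' with recall = 0.333.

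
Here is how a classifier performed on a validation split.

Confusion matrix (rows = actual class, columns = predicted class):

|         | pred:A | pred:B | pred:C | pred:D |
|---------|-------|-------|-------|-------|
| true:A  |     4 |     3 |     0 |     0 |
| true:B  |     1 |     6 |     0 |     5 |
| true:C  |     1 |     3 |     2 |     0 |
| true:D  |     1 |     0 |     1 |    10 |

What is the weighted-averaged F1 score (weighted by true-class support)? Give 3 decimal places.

Per-class F1 score (2·TP/(2·TP+FP+FN)):
  A: TP=4, FP=1+1+1=3, FN=3+0+0=3 → 8/14 = 0.5714
  B: TP=6, FP=3+3+0=6, FN=1+0+5=6 → 12/24 = 0.5000
  C: TP=2, FP=0+0+1=1, FN=1+3+0=4 → 4/9 = 0.4444
  D: TP=10, FP=0+5+0=5, FN=1+0+1=2 → 20/27 = 0.7407
Weighted-F1 score = Σ (supportᵢ/N)·F1 scoreᵢ with N=37: (7/37)·0.5714 + (12/37)·0.5000 + (6/37)·0.4444 + (12/37)·0.7407 = 0.583

0.583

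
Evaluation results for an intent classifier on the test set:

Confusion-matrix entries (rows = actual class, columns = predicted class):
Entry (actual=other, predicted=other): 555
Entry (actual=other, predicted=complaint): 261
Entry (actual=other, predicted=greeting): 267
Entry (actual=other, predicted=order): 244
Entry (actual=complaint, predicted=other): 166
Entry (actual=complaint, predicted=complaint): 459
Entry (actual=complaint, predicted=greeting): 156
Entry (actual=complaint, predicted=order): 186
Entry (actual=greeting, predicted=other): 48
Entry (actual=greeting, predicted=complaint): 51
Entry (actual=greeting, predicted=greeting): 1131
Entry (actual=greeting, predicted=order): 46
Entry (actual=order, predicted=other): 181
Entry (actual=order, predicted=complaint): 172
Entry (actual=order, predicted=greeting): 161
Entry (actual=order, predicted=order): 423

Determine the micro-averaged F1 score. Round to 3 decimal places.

0.570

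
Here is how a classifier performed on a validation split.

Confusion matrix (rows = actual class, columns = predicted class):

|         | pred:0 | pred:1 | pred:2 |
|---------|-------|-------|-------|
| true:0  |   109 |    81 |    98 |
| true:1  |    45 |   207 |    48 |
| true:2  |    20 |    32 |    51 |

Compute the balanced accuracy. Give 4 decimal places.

0.5212

Balanced accuracy = mean of per-class recall.
  0: recall = 109/288 = 0.37847
  1: recall = 207/300 = 0.69000
  2: recall = 51/103 = 0.49515
Mean = (0.37847 + 0.69000 + 0.49515) / 3 = 0.5212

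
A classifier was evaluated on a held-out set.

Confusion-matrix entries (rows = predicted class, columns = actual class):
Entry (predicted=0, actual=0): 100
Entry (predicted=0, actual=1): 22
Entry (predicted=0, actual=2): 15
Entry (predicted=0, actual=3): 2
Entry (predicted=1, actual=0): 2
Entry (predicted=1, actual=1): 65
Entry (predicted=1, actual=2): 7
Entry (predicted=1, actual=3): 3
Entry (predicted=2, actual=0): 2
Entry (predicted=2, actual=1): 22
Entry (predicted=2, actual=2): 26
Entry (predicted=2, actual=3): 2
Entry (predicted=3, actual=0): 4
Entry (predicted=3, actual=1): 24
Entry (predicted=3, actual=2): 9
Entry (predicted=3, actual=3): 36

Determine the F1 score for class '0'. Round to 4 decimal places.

Take TP from the diagonal, FP from the rest of the '0' prediction marginal, FN from the rest of the '0' actual marginal.
F1 score = 2·TP/(2·TP+FP+FN).
0: TP=100, FP=22+15+2=39, FN=2+2+4=8 → 200/247 = 0.80972

0.8097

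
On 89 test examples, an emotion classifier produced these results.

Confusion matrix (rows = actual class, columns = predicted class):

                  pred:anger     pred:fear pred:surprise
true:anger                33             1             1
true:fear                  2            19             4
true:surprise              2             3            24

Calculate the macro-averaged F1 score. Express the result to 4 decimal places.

Per-class F1 score (2·TP/(2·TP+FP+FN)):
  anger: TP=33, FP=2+2=4, FN=1+1=2 → 66/72 = 0.91667
  fear: TP=19, FP=1+3=4, FN=2+4=6 → 38/48 = 0.79167
  surprise: TP=24, FP=1+4=5, FN=2+3=5 → 48/58 = 0.82759
Macro-F1 score = mean = (0.91667 + 0.79167 + 0.82759) / 3 = 0.8453

0.8453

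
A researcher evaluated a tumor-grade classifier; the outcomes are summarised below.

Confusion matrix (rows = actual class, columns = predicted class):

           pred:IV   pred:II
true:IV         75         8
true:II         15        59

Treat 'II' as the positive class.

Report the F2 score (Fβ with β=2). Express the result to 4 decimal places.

0.8127

Fβ = (1+β²)·TP / ((1+β²)·TP + β²·FN + FP), with β²=4
= 5·59 / (5·59 + 4·15 + 8) = 0.8127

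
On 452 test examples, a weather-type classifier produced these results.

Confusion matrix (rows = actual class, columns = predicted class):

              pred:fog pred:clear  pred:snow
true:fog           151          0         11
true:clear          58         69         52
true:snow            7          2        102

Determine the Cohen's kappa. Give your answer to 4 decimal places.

0.5751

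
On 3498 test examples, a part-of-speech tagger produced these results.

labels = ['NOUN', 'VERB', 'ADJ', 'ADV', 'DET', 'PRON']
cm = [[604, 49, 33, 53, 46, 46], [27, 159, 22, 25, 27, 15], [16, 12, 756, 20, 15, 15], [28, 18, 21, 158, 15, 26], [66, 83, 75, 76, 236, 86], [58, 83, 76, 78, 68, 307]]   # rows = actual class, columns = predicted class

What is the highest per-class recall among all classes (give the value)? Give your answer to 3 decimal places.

0.906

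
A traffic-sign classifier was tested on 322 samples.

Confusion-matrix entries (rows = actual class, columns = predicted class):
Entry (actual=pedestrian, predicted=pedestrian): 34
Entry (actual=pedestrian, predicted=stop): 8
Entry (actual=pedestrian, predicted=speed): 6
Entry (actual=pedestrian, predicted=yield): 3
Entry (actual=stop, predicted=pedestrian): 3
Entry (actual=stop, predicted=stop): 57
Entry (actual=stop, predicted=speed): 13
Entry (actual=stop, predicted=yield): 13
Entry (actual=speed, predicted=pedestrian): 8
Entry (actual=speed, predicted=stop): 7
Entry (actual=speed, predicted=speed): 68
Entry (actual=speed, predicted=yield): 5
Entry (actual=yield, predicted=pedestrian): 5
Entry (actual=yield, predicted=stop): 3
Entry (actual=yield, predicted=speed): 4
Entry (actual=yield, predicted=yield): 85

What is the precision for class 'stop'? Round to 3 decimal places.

0.760

Treat 'stop' as positive and all other classes as negative.
precision = TP/(TP+FP).
stop: TP=57, FP=8+7+3=18 → 57/75 = 0.7600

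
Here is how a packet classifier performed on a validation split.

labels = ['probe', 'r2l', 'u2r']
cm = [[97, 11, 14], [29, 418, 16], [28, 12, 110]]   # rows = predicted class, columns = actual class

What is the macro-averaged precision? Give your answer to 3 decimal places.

Per-class precision (TP/(TP+FP)):
  probe: TP=97, FP=11+14=25 → 97/122 = 0.7951
  r2l: TP=418, FP=29+16=45 → 418/463 = 0.9028
  u2r: TP=110, FP=28+12=40 → 110/150 = 0.7333
Macro-precision = mean = (0.7951 + 0.9028 + 0.7333) / 3 = 0.810

0.810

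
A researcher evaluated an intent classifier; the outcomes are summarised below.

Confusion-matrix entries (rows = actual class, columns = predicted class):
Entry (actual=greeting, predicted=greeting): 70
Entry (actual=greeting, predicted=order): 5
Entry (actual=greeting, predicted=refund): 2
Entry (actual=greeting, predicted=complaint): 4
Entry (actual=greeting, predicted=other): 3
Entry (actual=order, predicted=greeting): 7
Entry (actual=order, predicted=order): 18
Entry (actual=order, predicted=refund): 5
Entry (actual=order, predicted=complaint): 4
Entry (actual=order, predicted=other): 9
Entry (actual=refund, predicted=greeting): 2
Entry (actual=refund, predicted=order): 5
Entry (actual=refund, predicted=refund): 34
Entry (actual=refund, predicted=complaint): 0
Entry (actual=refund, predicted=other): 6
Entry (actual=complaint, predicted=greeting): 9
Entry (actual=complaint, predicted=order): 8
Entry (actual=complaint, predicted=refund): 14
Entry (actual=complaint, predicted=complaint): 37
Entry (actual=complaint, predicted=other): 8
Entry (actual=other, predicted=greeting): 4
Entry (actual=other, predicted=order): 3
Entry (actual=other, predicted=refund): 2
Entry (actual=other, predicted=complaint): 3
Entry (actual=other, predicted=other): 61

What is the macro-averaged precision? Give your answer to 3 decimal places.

0.658

Per-class precision (TP/(TP+FP)):
  greeting: TP=70, FP=7+2+9+4=22 → 70/92 = 0.7609
  order: TP=18, FP=5+5+8+3=21 → 18/39 = 0.4615
  refund: TP=34, FP=2+5+14+2=23 → 34/57 = 0.5965
  complaint: TP=37, FP=4+4+0+3=11 → 37/48 = 0.7708
  other: TP=61, FP=3+9+6+8=26 → 61/87 = 0.7011
Macro-precision = mean = (0.7609 + 0.4615 + 0.5965 + 0.7708 + 0.7011) / 5 = 0.658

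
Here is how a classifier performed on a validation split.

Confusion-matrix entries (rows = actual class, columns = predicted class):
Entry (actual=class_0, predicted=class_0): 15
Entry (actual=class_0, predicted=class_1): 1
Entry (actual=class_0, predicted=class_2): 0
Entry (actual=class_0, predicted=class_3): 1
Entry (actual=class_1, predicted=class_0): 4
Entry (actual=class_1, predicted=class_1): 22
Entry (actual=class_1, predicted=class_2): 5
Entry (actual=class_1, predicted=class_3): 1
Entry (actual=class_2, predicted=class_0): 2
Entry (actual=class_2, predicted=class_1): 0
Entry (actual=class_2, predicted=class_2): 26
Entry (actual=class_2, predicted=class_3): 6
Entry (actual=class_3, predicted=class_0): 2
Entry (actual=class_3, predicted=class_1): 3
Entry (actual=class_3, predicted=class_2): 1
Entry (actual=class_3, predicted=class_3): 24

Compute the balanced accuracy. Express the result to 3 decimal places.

Balanced accuracy = mean of per-class recall.
  class_0: recall = 15/17 = 0.8824
  class_1: recall = 22/32 = 0.6875
  class_2: recall = 26/34 = 0.7647
  class_3: recall = 24/30 = 0.8000
Mean = (0.8824 + 0.6875 + 0.7647 + 0.8000) / 4 = 0.784

0.784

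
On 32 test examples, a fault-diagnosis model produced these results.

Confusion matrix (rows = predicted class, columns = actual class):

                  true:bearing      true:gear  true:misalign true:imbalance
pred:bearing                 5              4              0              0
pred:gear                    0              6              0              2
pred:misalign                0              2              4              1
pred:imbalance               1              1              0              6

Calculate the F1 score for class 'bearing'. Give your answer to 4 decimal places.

One-vs-rest for 'bearing': TP = diagonal; FP = other classes predicted 'bearing'; FN = 'bearing' predicted as other.
F1 score = 2·TP/(2·TP+FP+FN).
bearing: TP=5, FP=4+0+0=4, FN=0+0+1=1 → 10/15 = 0.66667

0.6667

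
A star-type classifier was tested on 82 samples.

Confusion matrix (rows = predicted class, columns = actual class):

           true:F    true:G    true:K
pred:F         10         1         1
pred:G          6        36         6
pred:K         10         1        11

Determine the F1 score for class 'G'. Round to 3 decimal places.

Take TP from the diagonal, FP from the rest of the 'G' prediction marginal, FN from the rest of the 'G' actual marginal.
F1 score = 2·TP/(2·TP+FP+FN).
G: TP=36, FP=6+6=12, FN=1+1=2 → 72/86 = 0.8372

0.837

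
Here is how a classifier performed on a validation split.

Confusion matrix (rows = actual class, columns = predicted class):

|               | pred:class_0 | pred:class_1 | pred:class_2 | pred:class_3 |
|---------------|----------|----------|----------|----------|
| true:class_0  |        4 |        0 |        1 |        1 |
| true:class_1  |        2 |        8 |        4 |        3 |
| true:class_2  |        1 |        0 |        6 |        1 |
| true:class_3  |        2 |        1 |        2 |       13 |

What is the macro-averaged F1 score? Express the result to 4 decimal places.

Per-class F1 score (2·TP/(2·TP+FP+FN)):
  class_0: TP=4, FP=2+1+2=5, FN=0+1+1=2 → 8/15 = 0.53333
  class_1: TP=8, FP=0+0+1=1, FN=2+4+3=9 → 16/26 = 0.61538
  class_2: TP=6, FP=1+4+2=7, FN=1+0+1=2 → 12/21 = 0.57143
  class_3: TP=13, FP=1+3+1=5, FN=2+1+2=5 → 26/36 = 0.72222
Macro-F1 score = mean = (0.53333 + 0.61538 + 0.57143 + 0.72222) / 4 = 0.6106

0.6106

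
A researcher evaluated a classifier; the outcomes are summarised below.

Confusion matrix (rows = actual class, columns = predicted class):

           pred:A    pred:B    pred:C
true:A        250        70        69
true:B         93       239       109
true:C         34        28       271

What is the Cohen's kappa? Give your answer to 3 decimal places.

Observed agreement pₒ = trace/N = 760/1163 = 0.6535
Expected agreement pₑ = Σ (rowᵢ·colᵢ)/N² = (389·377 + 441·337 + 333·449)/1163² = 0.3288
κ = (pₒ − pₑ)/(1 − pₑ) = (0.6535 − 0.3288)/(1 − 0.3288) = 0.484

0.484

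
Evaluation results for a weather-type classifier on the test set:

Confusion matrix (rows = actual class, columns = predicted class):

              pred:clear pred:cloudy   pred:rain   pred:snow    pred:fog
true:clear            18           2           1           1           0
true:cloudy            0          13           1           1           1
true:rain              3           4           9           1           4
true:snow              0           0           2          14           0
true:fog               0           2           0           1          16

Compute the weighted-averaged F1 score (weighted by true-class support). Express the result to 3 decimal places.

0.736

Per-class F1 score (2·TP/(2·TP+FP+FN)):
  clear: TP=18, FP=0+3+0+0=3, FN=2+1+1+0=4 → 36/43 = 0.8372
  cloudy: TP=13, FP=2+4+0+2=8, FN=0+1+1+1=3 → 26/37 = 0.7027
  rain: TP=9, FP=1+1+2+0=4, FN=3+4+1+4=12 → 18/34 = 0.5294
  snow: TP=14, FP=1+1+1+1=4, FN=0+0+2+0=2 → 28/34 = 0.8235
  fog: TP=16, FP=0+1+4+0=5, FN=0+2+0+1=3 → 32/40 = 0.8000
Weighted-F1 score = Σ (supportᵢ/N)·F1 scoreᵢ with N=94: (22/94)·0.8372 + (16/94)·0.7027 + (21/94)·0.5294 + (16/94)·0.8235 + (19/94)·0.8000 = 0.736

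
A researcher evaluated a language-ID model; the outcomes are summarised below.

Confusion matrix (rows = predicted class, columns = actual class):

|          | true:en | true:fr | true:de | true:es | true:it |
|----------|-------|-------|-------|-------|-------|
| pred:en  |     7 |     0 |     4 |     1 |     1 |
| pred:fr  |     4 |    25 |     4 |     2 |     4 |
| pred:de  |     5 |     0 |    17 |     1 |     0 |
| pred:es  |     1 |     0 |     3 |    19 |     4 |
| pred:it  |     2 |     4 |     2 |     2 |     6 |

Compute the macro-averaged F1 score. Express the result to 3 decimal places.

0.586

Per-class F1 score (2·TP/(2·TP+FP+FN)):
  en: TP=7, FP=0+4+1+1=6, FN=4+5+1+2=12 → 14/32 = 0.4375
  fr: TP=25, FP=4+4+2+4=14, FN=0+0+0+4=4 → 50/68 = 0.7353
  de: TP=17, FP=5+0+1+0=6, FN=4+4+3+2=13 → 34/53 = 0.6415
  es: TP=19, FP=1+0+3+4=8, FN=1+2+1+2=6 → 38/52 = 0.7308
  it: TP=6, FP=2+4+2+2=10, FN=1+4+0+4=9 → 12/31 = 0.3871
Macro-F1 score = mean = (0.4375 + 0.7353 + 0.6415 + 0.7308 + 0.3871) / 5 = 0.586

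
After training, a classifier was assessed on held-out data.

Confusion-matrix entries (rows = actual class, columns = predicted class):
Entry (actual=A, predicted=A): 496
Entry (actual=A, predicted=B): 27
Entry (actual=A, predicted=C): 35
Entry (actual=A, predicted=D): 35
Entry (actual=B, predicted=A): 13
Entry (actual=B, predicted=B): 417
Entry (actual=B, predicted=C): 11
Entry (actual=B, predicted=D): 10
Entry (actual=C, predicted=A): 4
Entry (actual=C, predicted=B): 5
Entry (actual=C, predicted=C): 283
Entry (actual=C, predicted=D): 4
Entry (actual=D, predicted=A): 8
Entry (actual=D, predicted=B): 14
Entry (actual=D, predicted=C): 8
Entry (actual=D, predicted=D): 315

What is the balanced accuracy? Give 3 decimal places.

0.908

Balanced accuracy = mean of per-class recall.
  A: recall = 496/593 = 0.8364
  B: recall = 417/451 = 0.9246
  C: recall = 283/296 = 0.9561
  D: recall = 315/345 = 0.9130
Mean = (0.8364 + 0.9246 + 0.9561 + 0.9130) / 4 = 0.908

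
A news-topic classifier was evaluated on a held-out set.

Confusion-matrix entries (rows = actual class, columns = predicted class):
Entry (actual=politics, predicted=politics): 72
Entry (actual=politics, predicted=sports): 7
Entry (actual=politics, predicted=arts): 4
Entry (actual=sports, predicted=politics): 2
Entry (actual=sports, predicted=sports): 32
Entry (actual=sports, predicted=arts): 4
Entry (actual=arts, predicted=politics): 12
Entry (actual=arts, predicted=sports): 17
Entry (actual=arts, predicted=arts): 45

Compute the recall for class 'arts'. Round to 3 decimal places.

One-vs-rest for 'arts': TP = diagonal; FP = other classes predicted 'arts'; FN = 'arts' predicted as other.
recall = TP/(TP+FN).
arts: TP=45, FN=12+17=29 → 45/74 = 0.6081

0.608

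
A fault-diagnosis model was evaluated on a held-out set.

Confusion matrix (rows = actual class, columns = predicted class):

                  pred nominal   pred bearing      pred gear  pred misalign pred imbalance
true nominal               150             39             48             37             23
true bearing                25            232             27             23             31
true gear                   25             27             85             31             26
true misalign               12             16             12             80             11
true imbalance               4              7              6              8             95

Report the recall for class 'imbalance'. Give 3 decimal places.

0.792

Treat 'imbalance' as positive and all other classes as negative.
recall = TP/(TP+FN).
imbalance: TP=95, FN=4+7+6+8=25 → 95/120 = 0.7917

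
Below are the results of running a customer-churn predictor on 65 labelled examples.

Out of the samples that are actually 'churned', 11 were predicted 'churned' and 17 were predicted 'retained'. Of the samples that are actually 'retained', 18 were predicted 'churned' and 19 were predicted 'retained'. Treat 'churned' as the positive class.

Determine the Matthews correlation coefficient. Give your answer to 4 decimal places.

MCC = (TP·TN − FP·FN) / √((TP+FP)(TP+FN)(TN+FP)(TN+FN))
Numerator = 11·19 − 18·17 = -97
Denominator = √(29·28·37·36) = √1081584 = 1039.9923
MCC = -97 / 1039.9923 = -0.0933

-0.0933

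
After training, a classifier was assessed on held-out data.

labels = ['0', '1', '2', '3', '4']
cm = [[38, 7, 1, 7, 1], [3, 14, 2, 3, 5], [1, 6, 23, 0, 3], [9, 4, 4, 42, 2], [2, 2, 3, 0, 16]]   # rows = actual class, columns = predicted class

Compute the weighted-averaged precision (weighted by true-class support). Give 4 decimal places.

Per-class precision (TP/(TP+FP)):
  0: TP=38, FP=3+1+9+2=15 → 38/53 = 0.71698
  1: TP=14, FP=7+6+4+2=19 → 14/33 = 0.42424
  2: TP=23, FP=1+2+4+3=10 → 23/33 = 0.69697
  3: TP=42, FP=7+3+0+0=10 → 42/52 = 0.80769
  4: TP=16, FP=1+5+3+2=11 → 16/27 = 0.59259
Weighted-precision = Σ (supportᵢ/N)·precisionᵢ with N=198: (54/198)·0.71698 + (27/198)·0.42424 + (33/198)·0.69697 + (61/198)·0.80769 + (23/198)·0.59259 = 0.6872

0.6872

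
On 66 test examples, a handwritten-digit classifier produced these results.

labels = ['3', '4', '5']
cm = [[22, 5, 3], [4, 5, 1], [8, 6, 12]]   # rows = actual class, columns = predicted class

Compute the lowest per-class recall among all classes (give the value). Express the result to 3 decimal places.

Per-class recall (TP/(TP+FN)):
  3: TP=22, FN=5+3=8 → 22/30 = 0.7333
  4: TP=5, FN=4+1=5 → 5/10 = 0.5000
  5: TP=12, FN=8+6=14 → 12/26 = 0.4615
Lowest is class '5' with recall = 0.462.

0.462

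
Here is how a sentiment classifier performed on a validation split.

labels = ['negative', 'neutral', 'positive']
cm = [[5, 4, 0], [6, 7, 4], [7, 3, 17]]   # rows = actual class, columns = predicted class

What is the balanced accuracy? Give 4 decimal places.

Balanced accuracy = mean of per-class recall.
  negative: recall = 5/9 = 0.55556
  neutral: recall = 7/17 = 0.41176
  positive: recall = 17/27 = 0.62963
Mean = (0.55556 + 0.41176 + 0.62963) / 3 = 0.5323

0.5323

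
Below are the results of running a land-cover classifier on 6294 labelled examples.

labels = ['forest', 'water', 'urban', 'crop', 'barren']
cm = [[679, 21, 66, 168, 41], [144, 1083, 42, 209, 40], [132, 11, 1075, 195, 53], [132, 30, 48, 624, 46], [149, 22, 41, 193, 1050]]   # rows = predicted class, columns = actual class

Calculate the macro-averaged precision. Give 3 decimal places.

0.715

Per-class precision (TP/(TP+FP)):
  forest: TP=679, FP=21+66+168+41=296 → 679/975 = 0.6964
  water: TP=1083, FP=144+42+209+40=435 → 1083/1518 = 0.7134
  urban: TP=1075, FP=132+11+195+53=391 → 1075/1466 = 0.7333
  crop: TP=624, FP=132+30+48+46=256 → 624/880 = 0.7091
  barren: TP=1050, FP=149+22+41+193=405 → 1050/1455 = 0.7216
Macro-precision = mean = (0.6964 + 0.7134 + 0.7333 + 0.7091 + 0.7216) / 5 = 0.715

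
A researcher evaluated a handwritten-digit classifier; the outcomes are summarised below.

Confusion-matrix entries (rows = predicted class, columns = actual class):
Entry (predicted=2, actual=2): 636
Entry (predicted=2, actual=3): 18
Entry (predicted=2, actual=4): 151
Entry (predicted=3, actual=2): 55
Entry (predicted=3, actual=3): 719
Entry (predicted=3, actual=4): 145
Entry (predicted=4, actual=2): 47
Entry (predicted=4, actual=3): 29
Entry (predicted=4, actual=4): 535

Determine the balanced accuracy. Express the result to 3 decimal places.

Balanced accuracy = mean of per-class recall.
  2: recall = 636/738 = 0.8618
  3: recall = 719/766 = 0.9386
  4: recall = 535/831 = 0.6438
Mean = (0.8618 + 0.9386 + 0.6438) / 3 = 0.815

0.815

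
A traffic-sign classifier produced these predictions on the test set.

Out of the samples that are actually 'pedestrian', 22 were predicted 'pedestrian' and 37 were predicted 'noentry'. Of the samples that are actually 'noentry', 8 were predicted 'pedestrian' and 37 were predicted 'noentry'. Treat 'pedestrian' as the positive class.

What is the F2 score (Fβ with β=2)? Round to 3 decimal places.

0.414

Fβ = (1+β²)·TP / ((1+β²)·TP + β²·FN + FP), with β²=4
= 5·22 / (5·22 + 4·37 + 8) = 0.414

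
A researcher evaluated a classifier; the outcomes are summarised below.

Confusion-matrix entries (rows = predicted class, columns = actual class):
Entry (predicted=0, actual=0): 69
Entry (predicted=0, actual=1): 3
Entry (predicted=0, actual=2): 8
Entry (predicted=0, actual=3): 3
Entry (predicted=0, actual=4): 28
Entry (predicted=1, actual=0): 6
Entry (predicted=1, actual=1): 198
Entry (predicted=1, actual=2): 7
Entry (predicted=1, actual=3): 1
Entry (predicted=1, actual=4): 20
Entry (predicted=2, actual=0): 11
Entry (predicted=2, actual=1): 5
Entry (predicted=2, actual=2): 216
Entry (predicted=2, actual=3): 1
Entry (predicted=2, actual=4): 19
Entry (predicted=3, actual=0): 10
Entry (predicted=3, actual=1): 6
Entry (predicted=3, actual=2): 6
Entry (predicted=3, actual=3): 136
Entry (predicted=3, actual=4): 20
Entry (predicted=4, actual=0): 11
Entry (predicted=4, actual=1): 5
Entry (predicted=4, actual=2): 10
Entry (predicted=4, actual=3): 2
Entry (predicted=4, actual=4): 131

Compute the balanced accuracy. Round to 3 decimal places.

0.797

Balanced accuracy = mean of per-class recall.
  0: recall = 69/107 = 0.6449
  1: recall = 198/217 = 0.9124
  2: recall = 216/247 = 0.8745
  3: recall = 136/143 = 0.9510
  4: recall = 131/218 = 0.6009
Mean = (0.6449 + 0.9124 + 0.8745 + 0.9510 + 0.6009) / 5 = 0.797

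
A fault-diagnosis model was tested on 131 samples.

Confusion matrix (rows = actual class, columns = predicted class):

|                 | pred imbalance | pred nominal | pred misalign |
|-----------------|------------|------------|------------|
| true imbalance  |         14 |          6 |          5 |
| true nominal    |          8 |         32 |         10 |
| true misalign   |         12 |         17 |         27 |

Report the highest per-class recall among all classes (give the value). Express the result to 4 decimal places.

0.6400

Per-class recall (TP/(TP+FN)):
  imbalance: TP=14, FN=6+5=11 → 14/25 = 0.56000
  nominal: TP=32, FN=8+10=18 → 32/50 = 0.64000
  misalign: TP=27, FN=12+17=29 → 27/56 = 0.48214
Highest is class 'nominal' with recall = 0.6400.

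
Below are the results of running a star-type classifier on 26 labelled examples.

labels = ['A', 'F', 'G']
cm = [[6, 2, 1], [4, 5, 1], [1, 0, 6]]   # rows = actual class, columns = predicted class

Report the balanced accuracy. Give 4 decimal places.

0.6746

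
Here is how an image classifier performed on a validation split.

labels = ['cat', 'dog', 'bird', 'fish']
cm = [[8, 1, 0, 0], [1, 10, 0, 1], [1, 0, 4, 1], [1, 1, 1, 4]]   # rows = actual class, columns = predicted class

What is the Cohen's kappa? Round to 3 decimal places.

0.677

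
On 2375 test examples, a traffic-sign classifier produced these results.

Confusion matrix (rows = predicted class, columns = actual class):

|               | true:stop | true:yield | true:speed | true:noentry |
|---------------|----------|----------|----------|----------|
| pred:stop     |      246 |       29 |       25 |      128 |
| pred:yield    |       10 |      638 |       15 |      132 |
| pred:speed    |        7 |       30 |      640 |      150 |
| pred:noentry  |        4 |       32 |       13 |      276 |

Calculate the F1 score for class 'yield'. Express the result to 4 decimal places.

One-vs-rest for 'yield': TP = diagonal; FP = other classes predicted 'yield'; FN = 'yield' predicted as other.
F1 score = 2·TP/(2·TP+FP+FN).
yield: TP=638, FP=10+15+132=157, FN=29+30+32=91 → 1276/1524 = 0.83727

0.8373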